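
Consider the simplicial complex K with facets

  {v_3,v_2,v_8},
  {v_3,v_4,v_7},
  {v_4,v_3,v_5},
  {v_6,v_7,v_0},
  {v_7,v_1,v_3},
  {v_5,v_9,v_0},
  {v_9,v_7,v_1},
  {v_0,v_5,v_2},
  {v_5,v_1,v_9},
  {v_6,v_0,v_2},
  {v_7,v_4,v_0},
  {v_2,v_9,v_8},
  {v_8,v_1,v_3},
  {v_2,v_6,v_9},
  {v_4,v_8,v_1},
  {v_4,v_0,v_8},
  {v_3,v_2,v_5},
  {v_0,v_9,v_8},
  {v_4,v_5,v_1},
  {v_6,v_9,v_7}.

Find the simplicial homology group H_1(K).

H_1 ≅ Z ⊕ Z/2Z.

K has 10 vertices, 30 edges, 20 triangles.
rank ∂_1 = 9, rank ∂_2 = 20 ⇒ b_1 = 30 − 9 − 20 = 1; ∂_2 has invariant factor(s) [2] giving torsion. So H_1 = Z ⊕ Z/2Z.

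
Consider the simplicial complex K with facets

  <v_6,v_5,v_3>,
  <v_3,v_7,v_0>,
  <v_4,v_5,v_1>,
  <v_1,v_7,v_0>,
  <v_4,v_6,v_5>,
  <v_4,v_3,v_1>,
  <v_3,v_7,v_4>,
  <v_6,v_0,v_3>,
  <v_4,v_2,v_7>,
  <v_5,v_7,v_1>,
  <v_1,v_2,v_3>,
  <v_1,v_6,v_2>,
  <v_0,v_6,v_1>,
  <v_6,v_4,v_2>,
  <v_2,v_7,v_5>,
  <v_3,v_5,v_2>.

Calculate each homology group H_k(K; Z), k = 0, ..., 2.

H_0 ≅ Z,  H_1 ≅ Z^2,  H_2 ≅ Z.

Fix the vertex order v_0 < v_1 < v_2 < v_3 < v_4 < v_5 < v_6 < v_7 and write every simplex with vertices in increasing order. Then dim K = 2 and the simplices of K are:

  0-simplices (8): [v_0], [v_1], [v_2], [v_3], [v_4], [v_5], [v_6], [v_7]
  1-simplices (24): (24 of them)
  2-simplices (16): (16 of them)

giving chain groups C_0 ≅ Z^8, C_1 ≅ Z^24, C_2 ≅ Z^16.

∂_1: C_1 → C_0 sends each edge [p,q] (with p < q) to q − p. For instance
  ∂[v_5,v_7] = [v_7] − [v_5].
The resulting 8×24 matrix has rank 7, and its Smith normal form has invariant factors (1,1,1,1,1,1,1).

The boundary map ∂_2: C_2 → C_1 maps a triangle to the signed sum of its edges. For instance
  ∂[v_2,v_4,v_6] = [v_4,v_6] − [v_2,v_6] + [v_2,v_4],
  ∂[v_0,v_1,v_7] = [v_1,v_7] − [v_0,v_7] + [v_0,v_1].
This gives a 24×16 integer matrix of rank 15; reducing to Smith normal form yields diagonal entries (1,1,1,1,1,1,1,1,1,1,1,1,1,1,1).

Computing H_k = (kernel of ∂_k) / (image of ∂_{k+1}):

  H_0: rank C_0 − rank ∂_1 = 8 − 7 = 1, and the invariant factors of ∂_1 are all 1, so H_0 ≅ Z.
  H_1: rank ker ∂_1 − rank ∂_2 = (24 − 7) − 15 = 2, and the invariant factors of ∂_2 are all 1, so H_1 ≅ Z^2.
  H_2: rank ker ∂_2 − rank ∂_3 = (16 − 15) − 0 = 1, and there is no ∂_3, so H_2 ≅ Z.

As a check, the Euler characteristic is 8 − 24 + 16 = 0, which agrees with 1 − 2 + 1 = 0.
(K is a triangulation of the torus T^2.)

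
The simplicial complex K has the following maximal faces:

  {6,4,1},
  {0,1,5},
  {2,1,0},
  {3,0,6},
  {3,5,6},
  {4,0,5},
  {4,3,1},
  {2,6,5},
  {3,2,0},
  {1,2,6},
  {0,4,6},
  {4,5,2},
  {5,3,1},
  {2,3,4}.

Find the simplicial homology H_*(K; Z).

Order the vertices as 0 < 1 < 2 < 3 < 4 < 5 < 6. Listing each simplex with vertices in this order, K has dimension 2 with simplices:

  0-simplices (7): [0], [1], [2], [3], [4], [5], [6]
  1-simplices (21): [0,1], [0,2], [0,3], [0,4], [0,5], [0,6], [1,2], [1,3], [1,4], [1,5], [1,6], [2,3], [2,4], [2,5], [2,6], [3,4], [3,5], [3,6], [4,5], [4,6], [5,6]
  2-simplices (14): [0,1,2], [0,1,5], [0,2,3], [0,3,6], [0,4,5], [0,4,6], [1,2,6], [1,3,4], [1,3,5], [1,4,6], [2,3,4], [2,4,5], [2,5,6], [3,5,6]

so the chain groups are C_0 ≅ Z^7, C_1 ≅ Z^21, C_2 ≅ Z^14.

∂_1: C_1 → C_0 maps an edge to its endpoints' difference, ∂[p,q] = q − p. For instance
  ∂[3,6] = [6] − [3].
As a 7×21 matrix over Z this has rank 6, with invariant factors (1,1,1,1,1,1).

Boundary ∂_2: C_2 → C_1 acts by ∂[p,q,r] = [q,r] − [p,r] + [p,q]. For instance
  ∂[0,3,6] = [3,6] − [0,6] + [0,3],
  ∂[0,2,3] = [2,3] − [0,3] + [0,2].
The resulting 21×14 matrix has rank 13, and its Smith normal form has invariant factors (1,1,1,1,1,1,1,1,1,1,1,1,1).

Now H_k = ker ∂_k / im ∂_{k+1}, so:

  H_0: rank C_0 − rank ∂_1 = 7 − 6 = 1, and the invariant factors of ∂_1 are all 1, so H_0 = Z.
  H_1: rank ker ∂_1 − rank ∂_2 = (21 − 6) − 13 = 2, and the invariant factors of ∂_2 are all 1, so H_1 = Z^2.
  H_2: rank ker ∂_2 − rank ∂_3 = (14 − 13) − 0 = 1, and there is no ∂_3, so H_2 = Z.

As a check, the Euler characteristic is 7 − 21 + 14 = 0, which agrees with 1 − 2 + 1 = 0.
(K is a triangulation of the torus T^2.)

H_0 ≅ Z,  H_1 ≅ Z^2,  H_2 ≅ Z.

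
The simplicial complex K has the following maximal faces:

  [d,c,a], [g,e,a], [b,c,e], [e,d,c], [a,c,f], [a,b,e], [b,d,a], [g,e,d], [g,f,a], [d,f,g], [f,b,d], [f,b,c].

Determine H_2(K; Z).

H_2 ≅ 0.

Take the total order a < b < c < d < e < f < g on the vertex set. Then K (dimension 2) consists of the simplices:

  0-simplices (7): a, b, c, d, e, f, g
  1-simplices (18): ab, ac, ad, ae, af, ag, bc, bd, be, bf, cd, ce, cf, de, df, dg, eg, fg
  2-simplices (12): abd, abe, acd, acf, aeg, afg, bce, bcf, bdf, cde, deg, dfg

so the chain groups are C_0 ≅ Z^7, C_1 ≅ Z^18, C_2 ≅ Z^12.

The boundary map ∂_1: C_1 → C_0 maps an edge to its endpoints' difference, ∂[p,q] = q − p. For instance
  ∂ad = d − a.
This gives a 7×18 integer matrix of rank 6; reducing to Smith normal form yields diagonal entries (1,1,1,1,1,1).

The boundary map ∂_2: C_2 → C_1 acts by ∂[p,q,r] = [q,r] − [p,r] + [p,q]. For instance
  ∂aeg = eg − ag + ae,
  ∂afg = fg − ag + af.
As a 18×12 matrix over Z this has rank 12, with invariant factors (1,1,1,1,1,1,1,1,1,1,1,2).

Reading off H_k = ker ∂_k / im ∂_{k+1}:

  H_2: rank ker ∂_2 − rank ∂_3 = (12 − 12) − 0 = 0, and there is no ∂_3, so H_2 ≅ 0.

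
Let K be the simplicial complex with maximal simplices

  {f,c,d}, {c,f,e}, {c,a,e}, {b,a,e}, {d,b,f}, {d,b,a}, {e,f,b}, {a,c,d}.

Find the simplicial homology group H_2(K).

We work with the vertex ordering a < b < c < d < e < f. The simplices of K, each written with vertices in increasing order, are:

  0-simplices (6): a, b, c, d, e, f
  1-simplices (12): ab, ac, ad, ae, bd, be, bf, cd, ce, cf, df, ef
  2-simplices (8): abd, abe, acd, ace, bdf, bef, cdf, cef

so the chain groups are C_0 ≅ Z^6, C_1 ≅ Z^12, C_2 ≅ Z^8.

The boundary map ∂_1: C_1 → C_0 maps an edge to its endpoints' difference, ∂[p,q] = q − p.
The 6×12 boundary matrix has rank 5 and Smith normal form diag(1,1,1,1,1).

The boundary map ∂_2: C_2 → C_1 maps a triangle to the signed sum of its edges. For instance
  ∂bef = ef − bf + be,
  ∂bdf = df − bf + bd.
This gives a 12×8 integer matrix of rank 7; reducing to Smith normal form yields diagonal entries (1,1,1,1,1,1,1).

From H_k ≅ ker(∂_k) / im(∂_{k+1}) we obtain:

  H_2: rank ker ∂_2 − rank ∂_3 = (8 − 7) − 0 = 1, and there is no ∂_3, so H_2 ≅ Z.

(K is a triangulation of the 2-sphere S^2.)

H_2 = Z.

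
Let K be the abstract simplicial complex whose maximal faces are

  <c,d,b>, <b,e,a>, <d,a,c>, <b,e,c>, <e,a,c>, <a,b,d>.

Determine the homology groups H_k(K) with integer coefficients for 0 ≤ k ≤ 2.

H_0 = Z,  H_1 = 0,  H_2 = Z.

Order the vertices as a < b < c < d < e. Listing each simplex with vertices in this order, K has dimension 2 with simplices:

  0-simplices (5): a, b, c, d, e
  1-simplices (9): ab, ac, ad, ae, bc, bd, be, cd, ce
  2-simplices (6): abd, abe, acd, ace, bcd, bce

giving chain groups C_0 ≅ Z^5, C_1 ≅ Z^9, C_2 ≅ Z^6.

∂_1: C_1 → C_0 sends each edge [p,q] (with p < q) to q − p. For instance
  ∂ce = e − c.
The 5×9 boundary matrix has rank 4 and Smith normal form diag(1,1,1,1).

The boundary map ∂_2: C_2 → C_1 acts by ∂[p,q,r] = [q,r] − [p,r] + [p,q]. For instance
  ∂bce = ce − be + bc,
  ∂ace = ce − ae + ac.
As a 9×6 matrix over Z this has rank 5, with invariant factors (1,1,1,1,1).

Now H_k = ker ∂_k / im ∂_{k+1}, so:

  H_0: rank C_0 − rank ∂_1 = 5 − 4 = 1, and the invariant factors of ∂_1 are all 1, so H_0 ≅ Z.
  H_1: rank ker ∂_1 − rank ∂_2 = (9 − 4) − 5 = 0, and the invariant factors of ∂_2 are all 1, so H_1 ≅ 0.
  H_2: rank ker ∂_2 − rank ∂_3 = (6 − 5) − 0 = 1, and there is no ∂_3, so H_2 ≅ Z.

As a check, the Euler characteristic is 5 − 9 + 6 = 2, which agrees with 1 − 0 + 1 = 2.
(K is a triangulation of the 2-sphere S^2.)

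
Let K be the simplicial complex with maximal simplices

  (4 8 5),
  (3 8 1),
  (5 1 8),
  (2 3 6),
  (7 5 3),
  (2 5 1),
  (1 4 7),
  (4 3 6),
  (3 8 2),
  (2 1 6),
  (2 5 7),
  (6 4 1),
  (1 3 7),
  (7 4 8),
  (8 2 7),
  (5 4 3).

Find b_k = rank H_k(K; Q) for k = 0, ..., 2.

b_0 = 1, b_1 = 2, b_2 = 1.

We work with the vertex ordering 1 < 2 < 3 < 4 < 5 < 6 < 7 < 8. The simplices of K, each written with vertices in increasing order, are:

  0-simplices (8): [1], [2], [3], [4], [5], [6], [7], [8]
  1-simplices (24): (24 of them)
  2-simplices (16): [1,2,5], [1,2,6], [1,3,7], [1,3,8], [1,4,6], [1,4,7], [1,5,8], [2,3,6], [2,3,8], [2,5,7], [2,7,8], [3,4,5], [3,4,6], [3,5,7], [4,5,8], [4,7,8]

Hence C_0 ≅ Z^8, C_1 ≅ Z^24, C_2 ≅ Z^16.

Boundary ∂_1: C_1 → C_0 is given by ∂[p,q] = [q] − [p]. For instance
  ∂[1,4] = [4] − [1].
The 8×24 boundary matrix has rank 7 and Smith normal form diag(1,1,1,1,1,1,1).

The boundary map ∂_2: C_2 → C_1 sends each 2-simplex [p,q,r] to [q,r] − [p,r] + [p,q]. For instance
  ∂[1,4,7] = [4,7] − [1,7] + [1,4],
  ∂[1,3,8] = [3,8] − [1,8] + [1,3].
The resulting 24×16 matrix has rank 15, and its Smith normal form has invariant factors (1,1,1,1,1,1,1,1,1,1,1,1,1,1,1).

Reading off H_k = ker ∂_k / im ∂_{k+1}:

  H_0: rank C_0 − rank ∂_1 = 8 − 7 = 1, and the invariant factors of ∂_1 are all 1, so H_0 ≅ Z.
  H_1: rank ker ∂_1 − rank ∂_2 = (24 − 7) − 15 = 2, and the invariant factors of ∂_2 are all 1, so H_1 ≅ Z^2.
  H_2: rank ker ∂_2 − rank ∂_3 = (16 − 15) − 0 = 1, and there is no ∂_3, so H_2 ≅ Z.

As a check, the Euler characteristic is 8 − 24 + 16 = 0, which agrees with 1 − 2 + 1 = 0.
(K is a triangulation of the torus T^2.)

Hence the Betti numbers are b_0 = 1, b_1 = 2, b_2 = 1.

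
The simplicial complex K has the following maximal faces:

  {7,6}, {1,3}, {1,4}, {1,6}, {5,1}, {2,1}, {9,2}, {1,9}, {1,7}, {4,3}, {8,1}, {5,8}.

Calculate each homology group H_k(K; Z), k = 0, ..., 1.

H_0 = Z,  H_1 = Z^4.

K has 9 vertices, 12 edges.
rank ∂_0 = 0, rank ∂_1 = 8 ⇒ b_0 = 9 − 0 − 8 = 1; all invariant factors of ∂_1 are 1 so no torsion. So H_0 = Z.
rank ∂_1 = 8, rank ∂_2 = 0 ⇒ b_1 = 12 − 8 − 0 = 4. So H_1 = Z^4.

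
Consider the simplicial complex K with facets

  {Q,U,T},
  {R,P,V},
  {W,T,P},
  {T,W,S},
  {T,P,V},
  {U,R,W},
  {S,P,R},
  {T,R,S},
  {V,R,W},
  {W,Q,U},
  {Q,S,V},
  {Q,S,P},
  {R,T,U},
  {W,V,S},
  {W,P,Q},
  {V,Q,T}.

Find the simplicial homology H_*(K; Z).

Order the vertices as P < Q < R < S < T < U < V < W. Listing each simplex with vertices in this order, K has dimension 2 with simplices:

  0-simplices (8): P, Q, R, S, T, U, V, W
  1-simplices (24): PQ, PR, PS, PT, PV, PW, QS, QT, QU, QV, QW, RS, RT, RU, RV, RW, ST, SV, SW, TU, TV, TW, UW, VW
  2-simplices (16): PQS, PQW, PRS, PRV, PTV, PTW, QSV, QTU, QTV, QUW, RST, RTU, RUW, RVW, STW, SVW

giving chain groups C_0 ≅ Z^8, C_1 ≅ Z^24, C_2 ≅ Z^16.

∂_1: C_1 → C_0 sends each edge [p,q] (with p < q) to q − p.
This gives a 8×24 integer matrix of rank 7; reducing to Smith normal form yields diagonal entries (1,1,1,1,1,1,1).

∂_2: C_2 → C_1 acts by ∂[p,q,r] = [q,r] − [p,r] + [p,q]. For instance
  ∂PQS = QS − PS + PQ,
  ∂QSV = SV − QV + QS.
This gives a 24×16 integer matrix of rank 15; reducing to Smith normal form yields diagonal entries (1,1,1,1,1,1,1,1,1,1,1,1,1,1,1).

Now H_k = ker ∂_k / im ∂_{k+1}, so:

  H_0: rank C_0 − rank ∂_1 = 8 − 7 = 1, and the invariant factors of ∂_1 are all 1, so H_0 = Z.
  H_1: rank ker ∂_1 − rank ∂_2 = (24 − 7) − 15 = 2, and the invariant factors of ∂_2 are all 1, so H_1 = Z^2.
  H_2: rank ker ∂_2 − rank ∂_3 = (16 − 15) − 0 = 1, and there is no ∂_3, so H_2 = Z.

(K is a triangulation of the torus T^2.)

H_0 = Z,  H_1 = Z^2,  H_2 = Z.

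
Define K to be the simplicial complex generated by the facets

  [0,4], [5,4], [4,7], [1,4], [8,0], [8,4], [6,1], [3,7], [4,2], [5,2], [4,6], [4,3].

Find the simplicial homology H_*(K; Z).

H_0 ≅ Z,  H_1 ≅ Z^4.

Fix the vertex order 0 < 1 < 2 < 3 < 4 < 5 < 6 < 7 < 8 and write every simplex with vertices in increasing order. Then dim K = 1 and the simplices of K are:

  0-simplices (9): [0], [1], [2], [3], [4], [5], [6], [7], [8]
  1-simplices (12): [0,4], [0,8], [1,4], [1,6], [2,4], [2,5], [3,4], [3,7], [4,5], [4,6], [4,7], [4,8]

giving chain groups C_0 ≅ Z^9, C_1 ≅ Z^12.

The boundary map ∂_1: C_1 → C_0 maps an edge to its endpoints' difference, ∂[p,q] = q − p. For instance
  ∂[1,4] = [4] − [1].
As a 9×12 matrix over Z this has rank 8, with invariant factors (1,1,1,1,1,1,1,1).

Computing H_k = (kernel of ∂_k) / (image of ∂_{k+1}):

  H_0: rank C_0 − rank ∂_1 = 9 − 8 = 1, and the invariant factors of ∂_1 are all 1, so H_0 ≅ Z.
  H_1: rank ker ∂_1 − rank ∂_2 = (12 − 8) − 0 = 4, and there is no ∂_2, so H_1 ≅ Z^4.

As a check, the Euler characteristic is 9 − 12 = -3, which agrees with 1 − 4 = -3.
(K is a triangulation of a wedge of 4 circles.)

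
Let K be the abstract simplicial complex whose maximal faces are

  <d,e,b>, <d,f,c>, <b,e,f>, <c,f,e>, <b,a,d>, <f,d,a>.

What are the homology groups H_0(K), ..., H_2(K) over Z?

H_0 ≅ Z,  H_1 ≅ Z,  H_2 = 0.

K has 6 vertices, 12 edges, 6 triangles.
rank ∂_0 = 0, rank ∂_1 = 5 ⇒ b_0 = 6 − 0 − 5 = 1; all invariant factors of ∂_1 are 1 so no torsion. So H_0 = Z.
rank ∂_1 = 5, rank ∂_2 = 6 ⇒ b_1 = 12 − 5 − 6 = 1; all invariant factors of ∂_2 are 1 so no torsion. So H_1 = Z.
rank ∂_2 = 6, rank ∂_3 = 0 ⇒ b_2 = 6 − 6 − 0 = 0. So H_2 = 0.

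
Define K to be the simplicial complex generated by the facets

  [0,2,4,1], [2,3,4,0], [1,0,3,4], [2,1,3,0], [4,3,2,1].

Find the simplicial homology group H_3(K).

We work with the vertex ordering 0 < 1 < 2 < 3 < 4. The simplices of K, each written with vertices in increasing order, are:

  0-simplices (5): [0], [1], [2], [3], [4]
  1-simplices (10): [0,1], [0,2], [0,3], [0,4], [1,2], [1,3], [1,4], [2,3], [2,4], [3,4]
  2-simplices (10): [0,1,2], [0,1,3], [0,1,4], [0,2,3], [0,2,4], [0,3,4], [1,2,3], [1,2,4], [1,3,4], [2,3,4]
  3-simplices (5): [0,1,2,3], [0,1,2,4], [0,1,3,4], [0,2,3,4], [1,2,3,4]

so the chain groups are C_0 ≅ Z^5, C_1 ≅ Z^10, C_2 ≅ Z^10, C_3 ≅ Z^5.

∂_1: C_1 → C_0 maps an edge to its endpoints' difference, ∂[p,q] = q − p.
As a 5×10 matrix over Z this has rank 4, with invariant factors (1,1,1,1).

∂_2: C_2 → C_1 sends each 2-simplex [p,q,r] to [q,r] − [p,r] + [p,q]. For instance
  ∂[0,1,4] = [1,4] − [0,4] + [0,1],
  ∂[0,1,2] = [1,2] − [0,2] + [0,1].
As a 10×10 matrix over Z this has rank 6, with invariant factors (1,1,1,1,1,1).

The boundary map ∂_3: C_3 → C_2 sends each 3-simplex σ to the alternating sum Σ_i (−1)^i (σ with its i-th vertex removed). For instance
  ∂[0,2,3,4] = [2,3,4] − [0,3,4] + [0,2,4] − [0,2,3],
  ∂[0,1,2,4] = [1,2,4] − [0,2,4] + [0,1,4] − [0,1,2].
As a 10×5 matrix over Z this has rank 4, with invariant factors (1,1,1,1).

Computing H_k = (kernel of ∂_k) / (image of ∂_{k+1}):

  H_3: rank ker ∂_3 − rank ∂_4 = (5 − 4) − 0 = 1, and there is no ∂_4, so H_3 = Z.

H_3 ≅ Z.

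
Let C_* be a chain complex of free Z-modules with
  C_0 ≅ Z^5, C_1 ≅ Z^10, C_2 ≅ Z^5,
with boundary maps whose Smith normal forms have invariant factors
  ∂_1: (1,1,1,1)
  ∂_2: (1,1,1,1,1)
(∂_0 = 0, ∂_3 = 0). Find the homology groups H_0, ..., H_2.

H_0 = Z,  H_1 = Z,  H_2 = 0.

H_0: b_0 = 5 − 0 − 4 = 1; torsion from ∂_1 factors > 1: none. So H_0 = Z.
H_1: b_1 = 10 − 4 − 5 = 1; torsion from ∂_2 factors > 1: none. So H_1 = Z.
H_2: b_2 = 5 − 5 − 0 = 0; torsion from ∂_3 factors > 1: none. So H_2 = 0.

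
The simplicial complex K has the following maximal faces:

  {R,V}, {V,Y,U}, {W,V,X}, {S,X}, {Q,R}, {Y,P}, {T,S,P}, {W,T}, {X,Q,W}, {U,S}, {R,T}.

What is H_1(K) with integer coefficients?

Take the total order P < Q < R < S < T < U < V < W < X < Y on the vertex set. Then K (dimension 2) consists of the simplices:

  0-simplices (10): P, Q, R, S, T, U, V, W, X, Y
  1-simplices (18): PS, PT, PY, QR, QW, QX, RT, RV, ST, SU, SX, TW, UV, UY, VW, VX, VY, WX
  2-simplices (4): PST, QWX, UVY, VWX

so the chain groups are C_0 ≅ Z^10, C_1 ≅ Z^18, C_2 ≅ Z^4.

The boundary map ∂_1: C_1 → C_0 sends each edge [p,q] (with p < q) to q − p.
The 10×18 boundary matrix has rank 9 and Smith normal form diag(1,1,1,1,1,1,1,1,1).

∂_2: C_2 → C_1 acts by ∂[p,q,r] = [q,r] − [p,r] + [p,q]. For instance
  ∂QWX = WX − QX + QW,
  ∂PST = ST − PT + PS.
This gives a 18×4 integer matrix of rank 4; reducing to Smith normal form yields diagonal entries (1,1,1,1).

Computing H_k = (kernel of ∂_k) / (image of ∂_{k+1}):

  H_1: rank ker ∂_1 − rank ∂_2 = (18 − 9) − 4 = 5, and the invariant factors of ∂_2 are all 1, so H_1 = Z^5.

H_1 = Z^5.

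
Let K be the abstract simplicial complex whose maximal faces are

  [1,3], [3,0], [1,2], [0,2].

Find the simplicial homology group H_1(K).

Take the total order 0 < 1 < 2 < 3 on the vertex set. Then K (dimension 1) consists of the simplices:

  0-simplices (4): [0], [1], [2], [3]
  1-simplices (4): [0,2], [0,3], [1,2], [1,3]

Hence C_0 ≅ Z^4, C_1 ≅ Z^4.

Boundary ∂_1: C_1 → C_0 maps an edge to its endpoints' difference, ∂[p,q] = q − p. For instance
  ∂[1,2] = [2] − [1].
The resulting 4×4 matrix has rank 3, and its Smith normal form has invariant factors (1,1,1).

Computing H_k = (kernel of ∂_k) / (image of ∂_{k+1}):

  H_1: rank ker ∂_1 − rank ∂_2 = (4 − 3) − 0 = 1, and there is no ∂_2, so H_1 = Z.

H_1 ≅ Z.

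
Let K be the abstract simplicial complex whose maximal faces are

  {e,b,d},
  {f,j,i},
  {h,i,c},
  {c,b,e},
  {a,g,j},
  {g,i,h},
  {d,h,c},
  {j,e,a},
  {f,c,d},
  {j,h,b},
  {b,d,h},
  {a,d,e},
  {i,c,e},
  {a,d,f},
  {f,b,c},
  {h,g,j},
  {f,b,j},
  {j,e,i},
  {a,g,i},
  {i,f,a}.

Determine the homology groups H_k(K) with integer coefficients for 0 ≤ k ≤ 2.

H_0 = Z,  H_1 = Z × Z/2,  H_2 = 0.

We work with the vertex ordering a < b < c < d < e < f < g < h < i < j. The simplices of K, each written with vertices in increasing order, are:

  0-simplices (10): a, b, c, d, e, f, g, h, i, j
  1-simplices (30): ad, ae, af, ag, ai, aj, bc, bd, be, bf, bh, bj, cd, ce, cf, ch, ci, de, df, dh, ei, ej, fi, fj, gh, gi, gj, hi, hj, ij
  2-simplices (20): ade, adf, aej, afi, agi, agj, bce, bcf, bde, bdh, bfj, bhj, cdf, cdh, cei, chi, eij, fij, ghi, ghj

so the chain groups are C_0 ≅ Z^10, C_1 ≅ Z^30, C_2 ≅ Z^20.

Boundary ∂_1: C_1 → C_0 is given by ∂[p,q] = [q] − [p]. For instance
  ∂bf = f − b.
This gives a 10×30 integer matrix of rank 9; reducing to Smith normal form yields diagonal entries (1,1,1,1,1,1,1,1,1).

∂_2: C_2 → C_1 sends each 2-simplex [p,q,r] to [q,r] − [p,r] + [p,q]. For instance
  ∂aej = ej − aj + ae,
  ∂agi = gi − ai + ag.
The resulting 30×20 matrix has rank 20, and its Smith normal form has invariant factors (1,1,1,1,1,1,1,1,1,1,1,1,1,1,1,1,1,1,1,2).

Computing H_k = (kernel of ∂_k) / (image of ∂_{k+1}):

  H_0: rank C_0 − rank ∂_1 = 10 − 9 = 1, and the invariant factors of ∂_1 are all 1, so H_0 ≅ Z.
  H_1: rank ker ∂_1 − rank ∂_2 = (30 − 9) − 20 = 1, and ∂_2 has invariant factor 2 > 1, so H_1 ≅ Z × Z/2.
  H_2: rank ker ∂_2 − rank ∂_3 = (20 − 20) − 0 = 0, and there is no ∂_3, so H_2 ≅ 0.

As a check, the Euler characteristic is 10 − 30 + 20 = 0, which agrees with 1 − 1 + 0 = 0.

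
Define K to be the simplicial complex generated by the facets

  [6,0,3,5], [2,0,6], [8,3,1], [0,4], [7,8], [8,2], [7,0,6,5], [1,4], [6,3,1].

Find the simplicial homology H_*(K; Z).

K has 9 vertices, 19 edges, 10 triangles, 2 3-simplices.
rank ∂_0 = 0, rank ∂_1 = 8 ⇒ b_0 = 9 − 0 − 8 = 1; all invariant factors of ∂_1 are 1 so no torsion. So H_0 = Z.
rank ∂_1 = 8, rank ∂_2 = 8 ⇒ b_1 = 19 − 8 − 8 = 3; all invariant factors of ∂_2 are 1 so no torsion. So H_1 = Z^3.
rank ∂_2 = 8, rank ∂_3 = 2 ⇒ b_2 = 10 − 8 − 2 = 0; all invariant factors of ∂_3 are 1 so no torsion. So H_2 = 0.
rank ∂_3 = 2, rank ∂_4 = 0 ⇒ b_3 = 2 − 2 − 0 = 0. So H_3 = 0.

H_0 ≅ Z,  H_1 ≅ Z^3,  H_2 = 0,  H_3 = 0.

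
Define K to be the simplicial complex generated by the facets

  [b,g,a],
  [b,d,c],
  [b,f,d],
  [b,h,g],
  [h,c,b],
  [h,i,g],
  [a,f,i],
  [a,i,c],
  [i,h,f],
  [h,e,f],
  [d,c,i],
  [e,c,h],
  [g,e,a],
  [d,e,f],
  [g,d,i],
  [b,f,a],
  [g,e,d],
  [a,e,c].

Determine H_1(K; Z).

Fix the vertex order a < b < c < d < e < f < g < h < i and write every simplex with vertices in increasing order. Then dim K = 2 and the simplices of K are:

  0-simplices (9): a, b, c, d, e, f, g, h, i
  1-simplices (27): ab, ac, ae, af, ag, ai, bc, bd, bf, bg, bh, cd, ce, ch, ci, de, df, dg, di, ef, eg, eh, fh, fi, gh, gi, hi
  2-simplices (18): abf, abg, ace, aci, aeg, afi, bcd, bch, bdf, bgh, cdi, ceh, def, deg, dgi, efh, fhi, ghi

so the chain groups are C_0 ≅ Z^9, C_1 ≅ Z^27, C_2 ≅ Z^18.

Boundary ∂_1: C_1 → C_0 sends each edge [p,q] (with p < q) to q − p. For instance
  ∂bf = f − b.
The 9×27 boundary matrix has rank 8 and Smith normal form diag(1,1,1,1,1,1,1,1).

The boundary map ∂_2: C_2 → C_1 maps a triangle to the signed sum of its edges. For instance
  ∂def = ef − df + de,
  ∂bgh = gh − bh + bg.
This gives a 27×18 integer matrix of rank 17; reducing to Smith normal form yields diagonal entries (1,1,1,1,1,1,1,1,1,1,1,1,1,1,1,1,1).

Now H_k = ker ∂_k / im ∂_{k+1}, so:

  H_1: rank ker ∂_1 − rank ∂_2 = (27 − 8) − 17 = 2, and the invariant factors of ∂_2 are all 1, so H_1 = Z^2.

H_1 ≅ Z^2.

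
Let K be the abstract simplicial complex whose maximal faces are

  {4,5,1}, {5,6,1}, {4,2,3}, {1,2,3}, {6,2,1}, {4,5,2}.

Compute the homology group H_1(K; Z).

H_1 = Z.

Order the vertices as 1 < 2 < 3 < 4 < 5 < 6. Listing each simplex with vertices in this order, K has dimension 2 with simplices:

  0-simplices (6): [1], [2], [3], [4], [5], [6]
  1-simplices (12): [1,2], [1,3], [1,4], [1,5], [1,6], [2,3], [2,4], [2,5], [2,6], [3,4], [4,5], [5,6]
  2-simplices (6): [1,2,3], [1,2,6], [1,4,5], [1,5,6], [2,3,4], [2,4,5]

giving chain groups C_0 ≅ Z^6, C_1 ≅ Z^12, C_2 ≅ Z^6.

∂_1: C_1 → C_0 is given by ∂[p,q] = [q] − [p]. For instance
  ∂[3,4] = [4] − [3].
This gives a 6×12 integer matrix of rank 5; reducing to Smith normal form yields diagonal entries (1,1,1,1,1).

The boundary map ∂_2: C_2 → C_1 acts by ∂[p,q,r] = [q,r] − [p,r] + [p,q]. For instance
  ∂[1,2,6] = [2,6] − [1,6] + [1,2],
  ∂[1,5,6] = [5,6] − [1,6] + [1,5].
This gives a 12×6 integer matrix of rank 6; reducing to Smith normal form yields diagonal entries (1,1,1,1,1,1).

Reading off H_k = ker ∂_k / im ∂_{k+1}:

  H_1: rank ker ∂_1 − rank ∂_2 = (12 − 5) − 6 = 1, and the invariant factors of ∂_2 are all 1, so H_1 = Z.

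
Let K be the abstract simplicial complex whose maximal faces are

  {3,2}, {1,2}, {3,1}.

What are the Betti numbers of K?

Order the vertices as 1 < 2 < 3. Listing each simplex with vertices in this order, K has dimension 1 with simplices:

  0-simplices (3): [1], [2], [3]
  1-simplices (3): [1,2], [1,3], [2,3]

so the chain groups are C_0 ≅ Z^3, C_1 ≅ Z^3.

The boundary map ∂_1: C_1 → C_0 sends each edge [p,q] (with p < q) to q − p.
As a 3×3 matrix over Z this has rank 2, with invariant factors (1,1).

From H_k ≅ ker(∂_k) / im(∂_{k+1}) we obtain:

  H_0: rank C_0 − rank ∂_1 = 3 − 2 = 1, and the invariant factors of ∂_1 are all 1, so H_0 ≅ Z.
  H_1: rank ker ∂_1 − rank ∂_2 = (3 − 2) − 0 = 1, and there is no ∂_2, so H_1 ≅ Z.

As a check, the Euler characteristic is 3 − 3 = 0, which agrees with 1 − 1 = 0.

Hence the Betti numbers are b_0 = 1, b_1 = 1.

b_0 = 1, b_1 = 1.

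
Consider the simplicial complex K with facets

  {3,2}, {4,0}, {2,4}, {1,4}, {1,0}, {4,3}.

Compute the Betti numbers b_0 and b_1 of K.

b_0 = 1, b_1 = 2.

Fix the vertex order 0 < 1 < 2 < 3 < 4 and write every simplex with vertices in increasing order. Then dim K = 1 and the simplices of K are:

  0-simplices (5): [0], [1], [2], [3], [4]
  1-simplices (6): [0,1], [0,4], [1,4], [2,3], [2,4], [3,4]

so the chain groups are C_0 ≅ Z^5, C_1 ≅ Z^6.

The boundary map ∂_1: C_1 → C_0 sends each edge [p,q] (with p < q) to q − p. For instance
  ∂[0,4] = [4] − [0].
The 5×6 boundary matrix has rank 4 and Smith normal form diag(1,1,1,1).

Computing H_k = (kernel of ∂_k) / (image of ∂_{k+1}):

  H_0: rank C_0 − rank ∂_1 = 5 − 4 = 1, and the invariant factors of ∂_1 are all 1, so H_0 ≅ Z.
  H_1: rank ker ∂_1 − rank ∂_2 = (6 − 4) − 0 = 2, and there is no ∂_2, so H_1 ≅ Z^2.

Hence the Betti numbers are b_0 = 1, b_1 = 2.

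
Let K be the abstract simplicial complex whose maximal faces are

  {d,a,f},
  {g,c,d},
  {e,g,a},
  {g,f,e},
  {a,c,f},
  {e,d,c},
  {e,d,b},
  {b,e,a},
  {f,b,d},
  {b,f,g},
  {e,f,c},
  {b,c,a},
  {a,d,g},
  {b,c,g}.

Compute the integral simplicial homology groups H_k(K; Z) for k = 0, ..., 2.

H_0 = Z,  H_1 = Z^2,  H_2 = Z.

Take the total order a < b < c < d < e < f < g on the vertex set. Then K (dimension 2) consists of the simplices:

  0-simplices (7): a, b, c, d, e, f, g
  1-simplices (21): ab, ac, ad, ae, af, ag, bc, bd, be, bf, bg, cd, ce, cf, cg, de, df, dg, ef, eg, fg
  2-simplices (14): abc, abe, acf, adf, adg, aeg, bcg, bde, bdf, bfg, cde, cdg, cef, efg

so the chain groups are C_0 ≅ Z^7, C_1 ≅ Z^21, C_2 ≅ Z^14.

The boundary map ∂_1: C_1 → C_0 is given by ∂[p,q] = [q] − [p]. For instance
  ∂af = f − a.
This gives a 7×21 integer matrix of rank 6; reducing to Smith normal form yields diagonal entries (1,1,1,1,1,1).

∂_2: C_2 → C_1 maps a triangle to the signed sum of its edges. For instance
  ∂adg = dg − ag + ad,
  ∂acf = cf − af + ac.
This gives a 21×14 integer matrix of rank 13; reducing to Smith normal form yields diagonal entries (1,1,1,1,1,1,1,1,1,1,1,1,1).

Reading off H_k = ker ∂_k / im ∂_{k+1}:

  H_0: rank C_0 − rank ∂_1 = 7 − 6 = 1, and the invariant factors of ∂_1 are all 1, so H_0 ≅ Z.
  H_1: rank ker ∂_1 − rank ∂_2 = (21 − 6) − 13 = 2, and the invariant factors of ∂_2 are all 1, so H_1 ≅ Z^2.
  H_2: rank ker ∂_2 − rank ∂_3 = (14 − 13) − 0 = 1, and there is no ∂_3, so H_2 ≅ Z.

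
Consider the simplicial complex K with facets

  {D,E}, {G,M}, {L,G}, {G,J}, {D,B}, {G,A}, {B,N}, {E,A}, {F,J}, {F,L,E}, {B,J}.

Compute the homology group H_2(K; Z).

H_2 = 0.

We work with the vertex ordering A < B < D < E < F < G < J < L < M < N. The simplices of K, each written with vertices in increasing order, are:

  0-simplices (10): A, B, D, E, F, G, J, L, M, N
  1-simplices (13): AE, AG, BD, BJ, BN, DE, EF, EL, FJ, FL, GJ, GL, GM
  2-simplices (1): EFL

so the chain groups are C_0 ≅ Z^10, C_1 ≅ Z^13, C_2 ≅ Z^1.

The boundary map ∂_1: C_1 → C_0 sends each edge [p,q] (with p < q) to q − p. For instance
  ∂GJ = J − G.
The resulting 10×13 matrix has rank 9, and its Smith normal form has invariant factors (1,1,1,1,1,1,1,1,1).

∂_2: C_2 → C_1 acts by ∂[p,q,r] = [q,r] − [p,r] + [p,q]. For instance
  ∂EFL = FL − EL + EF.
As a 13×1 matrix over Z this has rank 1, with invariant factors (1).

Computing H_k = (kernel of ∂_k) / (image of ∂_{k+1}):

  H_2: rank ker ∂_2 − rank ∂_3 = (1 − 1) − 0 = 0, and there is no ∂_3, so H_2 = 0.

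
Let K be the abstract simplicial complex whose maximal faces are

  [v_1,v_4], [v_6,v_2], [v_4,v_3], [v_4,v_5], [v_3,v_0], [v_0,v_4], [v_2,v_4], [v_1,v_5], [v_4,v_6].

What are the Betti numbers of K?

b_0 = 1, b_1 = 3.

Order the vertices as v_0 < v_1 < v_2 < v_3 < v_4 < v_5 < v_6. Listing each simplex with vertices in this order, K has dimension 1 with simplices:

  0-simplices (7): [v_0], [v_1], [v_2], [v_3], [v_4], [v_5], [v_6]
  1-simplices (9): [v_0,v_3], [v_0,v_4], [v_1,v_4], [v_1,v_5], [v_2,v_4], [v_2,v_6], [v_3,v_4], [v_4,v_5], [v_4,v_6]

so the chain groups are C_0 ≅ Z^7, C_1 ≅ Z^9.

Boundary ∂_1: C_1 → C_0 maps an edge to its endpoints' difference, ∂[p,q] = q − p.
The 7×9 boundary matrix has rank 6 and Smith normal form diag(1,1,1,1,1,1).

Reading off H_k = ker ∂_k / im ∂_{k+1}:

  H_0: rank C_0 − rank ∂_1 = 7 − 6 = 1, and the invariant factors of ∂_1 are all 1, so H_0 = Z.
  H_1: rank ker ∂_1 − rank ∂_2 = (9 − 6) − 0 = 3, and there is no ∂_2, so H_1 = Z^3.

As a check, the Euler characteristic is 7 − 9 = -2, which agrees with 1 − 3 = -2.

Hence the Betti numbers are b_0 = 1, b_1 = 3.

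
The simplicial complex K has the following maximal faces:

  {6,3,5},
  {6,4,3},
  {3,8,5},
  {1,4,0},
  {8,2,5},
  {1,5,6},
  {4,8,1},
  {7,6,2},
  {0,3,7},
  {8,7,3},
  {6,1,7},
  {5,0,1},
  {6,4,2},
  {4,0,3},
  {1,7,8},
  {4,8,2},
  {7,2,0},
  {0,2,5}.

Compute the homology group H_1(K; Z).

Take the total order 0 < 1 < 2 < 3 < 4 < 5 < 6 < 7 < 8 on the vertex set. Then K (dimension 2) consists of the simplices:

  0-simplices (9): [0], [1], [2], [3], [4], [5], [6], [7], [8]
  1-simplices (27): (27 of them)
  2-simplices (18): [0,1,4], [0,1,5], [0,2,5], [0,2,7], [0,3,4], [0,3,7], [1,4,8], [1,5,6], [1,6,7], [1,7,8], [2,4,6], [2,4,8], [2,5,8], [2,6,7], [3,4,6], [3,5,6], [3,5,8], [3,7,8]

so the chain groups are C_0 ≅ Z^9, C_1 ≅ Z^27, C_2 ≅ Z^18.

∂_1: C_1 → C_0 is given by ∂[p,q] = [q] − [p].
As a 9×27 matrix over Z this has rank 8, with invariant factors (1,1,1,1,1,1,1,1).

∂_2: C_2 → C_1 sends each 2-simplex [p,q,r] to [q,r] − [p,r] + [p,q]. For instance
  ∂[1,4,8] = [4,8] − [1,8] + [1,4],
  ∂[1,6,7] = [6,7] − [1,7] + [1,6].
This gives a 27×18 integer matrix of rank 17; reducing to Smith normal form yields diagonal entries (1,1,1,1,1,1,1,1,1,1,1,1,1,1,1,1,1).

Now H_k = ker ∂_k / im ∂_{k+1}, so:

  H_1: rank ker ∂_1 − rank ∂_2 = (27 − 8) − 17 = 2, and the invariant factors of ∂_2 are all 1, so H_1 = Z^2.

H_1 ≅ Z^2.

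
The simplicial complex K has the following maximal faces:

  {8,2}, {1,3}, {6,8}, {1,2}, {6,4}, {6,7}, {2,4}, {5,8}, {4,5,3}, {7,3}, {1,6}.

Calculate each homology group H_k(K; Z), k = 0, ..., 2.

Order the vertices as 1 < 2 < 3 < 4 < 5 < 6 < 7 < 8. Listing each simplex with vertices in this order, K has dimension 2 with simplices:

  0-simplices (8): [1], [2], [3], [4], [5], [6], [7], [8]
  1-simplices (13): [1,2], [1,3], [1,6], [2,4], [2,8], [3,4], [3,5], [3,7], [4,5], [4,6], [5,8], [6,7], [6,8]
  2-simplices (1): [3,4,5]

so the chain groups are C_0 ≅ Z^8, C_1 ≅ Z^13, C_2 ≅ Z^1.

∂_1: C_1 → C_0 maps an edge to its endpoints' difference, ∂[p,q] = q − p. For instance
  ∂[6,8] = [8] − [6].
As a 8×13 matrix over Z this has rank 7, with invariant factors (1,1,1,1,1,1,1).

Boundary ∂_2: C_2 → C_1 maps a triangle to the signed sum of its edges. For instance
  ∂[3,4,5] = [4,5] − [3,5] + [3,4].
The resulting 13×1 matrix has rank 1, and its Smith normal form has invariant factors (1).

Now H_k = ker ∂_k / im ∂_{k+1}, so:

  H_0: rank C_0 − rank ∂_1 = 8 − 7 = 1, and the invariant factors of ∂_1 are all 1, so H_0 ≅ Z.
  H_1: rank ker ∂_1 − rank ∂_2 = (13 − 7) − 1 = 5, and the invariant factors of ∂_2 are all 1, so H_1 ≅ Z^5.
  H_2: rank ker ∂_2 − rank ∂_3 = (1 − 1) − 0 = 0, and there is no ∂_3, so H_2 ≅ 0.

H_0 = Z,  H_1 = Z^5,  H_2 = 0.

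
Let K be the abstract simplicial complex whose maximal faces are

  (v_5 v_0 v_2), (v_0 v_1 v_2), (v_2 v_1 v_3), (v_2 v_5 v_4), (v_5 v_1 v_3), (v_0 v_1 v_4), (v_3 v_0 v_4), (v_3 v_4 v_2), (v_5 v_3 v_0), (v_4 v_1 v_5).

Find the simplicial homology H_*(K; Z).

We work with the vertex ordering v_0 < v_1 < v_2 < v_3 < v_4 < v_5. The simplices of K, each written with vertices in increasing order, are:

  0-simplices (6): [v_0], [v_1], [v_2], [v_3], [v_4], [v_5]
  1-simplices (15): (15 of them)
  2-simplices (10): [v_0,v_1,v_2], [v_0,v_1,v_4], [v_0,v_2,v_5], [v_0,v_3,v_4], [v_0,v_3,v_5], [v_1,v_2,v_3], [v_1,v_3,v_5], [v_1,v_4,v_5], [v_2,v_3,v_4], [v_2,v_4,v_5]

so the chain groups are C_0 ≅ Z^6, C_1 ≅ Z^15, C_2 ≅ Z^10.

∂_1: C_1 → C_0 is given by ∂[p,q] = [q] − [p]. For instance
  ∂[v_0,v_4] = [v_4] − [v_0].
The 6×15 boundary matrix has rank 5 and Smith normal form diag(1,1,1,1,1).

∂_2: C_2 → C_1 acts by ∂[p,q,r] = [q,r] − [p,r] + [p,q]. For instance
  ∂[v_0,v_3,v_5] = [v_3,v_5] − [v_0,v_5] + [v_0,v_3],
  ∂[v_0,v_2,v_5] = [v_2,v_5] − [v_0,v_5] + [v_0,v_2].
The 15×10 boundary matrix has rank 10 and Smith normal form diag(1,1,1,1,1,1,1,1,1,2).

Now H_k = ker ∂_k / im ∂_{k+1}, so:

  H_0: rank C_0 − rank ∂_1 = 6 − 5 = 1, and the invariant factors of ∂_1 are all 1, so H_0 = Z.
  H_1: rank ker ∂_1 − rank ∂_2 = (15 − 5) − 10 = 0, and ∂_2 has invariant factor 2 > 1, so H_1 = Z/2.
  H_2: rank ker ∂_2 − rank ∂_3 = (10 − 10) − 0 = 0, and there is no ∂_3, so H_2 = 0.

As a check, the Euler characteristic is 6 − 15 + 10 = 1, which agrees with 1 − 0 + 0 = 1.

H_0 ≅ Z,  H_1 ≅ Z/2,  H_2 = 0.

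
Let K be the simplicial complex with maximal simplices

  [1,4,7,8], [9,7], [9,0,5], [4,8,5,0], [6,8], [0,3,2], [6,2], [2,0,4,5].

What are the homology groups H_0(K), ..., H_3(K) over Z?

Fix the vertex order 0 < 1 < 2 < 3 < 4 < 5 < 6 < 7 < 8 < 9 and write every simplex with vertices in increasing order. Then dim K = 3 and the simplices of K are:

  0-simplices (10): [0], [1], [2], [3], [4], [5], [6], [7], [8], [9]
  1-simplices (21): [0,2], [0,3], [0,4], [0,5], [0,8], [0,9], [1,4], [1,7], [1,8], [2,3], [2,4], [2,5], [2,6], [4,5], [4,7], [4,8], [5,8], [5,9], [6,8], [7,8], [7,9]
  2-simplices (13): [0,2,3], [0,2,4], [0,2,5], [0,4,5], [0,4,8], [0,5,8], [0,5,9], [1,4,7], [1,4,8], [1,7,8], [2,4,5], [4,5,8], [4,7,8]
  3-simplices (3): [0,2,4,5], [0,4,5,8], [1,4,7,8]

Hence C_0 ≅ Z^10, C_1 ≅ Z^21, C_2 ≅ Z^13, C_3 ≅ Z^3.

∂_1: C_1 → C_0 maps an edge to its endpoints' difference, ∂[p,q] = q − p. For instance
  ∂[1,4] = [4] − [1].
The 10×21 boundary matrix has rank 9 and Smith normal form diag(1,1,1,1,1,1,1,1,1).

∂_2: C_2 → C_1 acts by ∂[p,q,r] = [q,r] − [p,r] + [p,q]. For instance
  ∂[0,4,8] = [4,8] − [0,8] + [0,4],
  ∂[0,4,5] = [4,5] − [0,5] + [0,4].
The 21×13 boundary matrix has rank 10 and Smith normal form diag(1,1,1,1,1,1,1,1,1,1).

∂_3: C_3 → C_2 sends each 3-simplex σ to the alternating sum Σ_i (−1)^i (σ with its i-th vertex removed). For instance
  ∂[0,2,4,5] = [2,4,5] − [0,4,5] + [0,2,5] − [0,2,4],
  ∂[1,4,7,8] = [4,7,8] − [1,7,8] + [1,4,8] − [1,4,7].
This gives a 13×3 integer matrix of rank 3; reducing to Smith normal form yields diagonal entries (1,1,1).

From H_k ≅ ker(∂_k) / im(∂_{k+1}) we obtain:

  H_0: rank C_0 − rank ∂_1 = 10 − 9 = 1, and the invariant factors of ∂_1 are all 1, so H_0 ≅ Z.
  H_1: rank ker ∂_1 − rank ∂_2 = (21 − 9) − 10 = 2, and the invariant factors of ∂_2 are all 1, so H_1 ≅ Z^2.
  H_2: rank ker ∂_2 − rank ∂_3 = (13 − 10) − 3 = 0, and the invariant factors of ∂_3 are all 1, so H_2 ≅ 0.
  H_3: rank ker ∂_3 − rank ∂_4 = (3 − 3) − 0 = 0, and there is no ∂_4, so H_3 ≅ 0.

H_0 ≅ Z,  H_1 ≅ Z^2,  H_2 = 0,  H_3 = 0.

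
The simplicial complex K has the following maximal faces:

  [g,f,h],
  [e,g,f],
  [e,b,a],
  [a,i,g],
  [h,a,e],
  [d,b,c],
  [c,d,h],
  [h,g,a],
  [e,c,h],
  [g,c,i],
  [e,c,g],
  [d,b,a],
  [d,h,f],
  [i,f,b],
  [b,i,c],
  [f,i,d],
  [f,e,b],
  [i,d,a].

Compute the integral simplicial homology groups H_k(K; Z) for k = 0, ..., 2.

H_0 = Z,  H_1 = Z ⊕ Z_2,  H_2 = 0.

We work with the vertex ordering a < b < c < d < e < f < g < h < i. The simplices of K, each written with vertices in increasing order, are:

  0-simplices (9): a, b, c, d, e, f, g, h, i
  1-simplices (27): ab, ad, ae, ag, ah, ai, bc, bd, be, bf, bi, cd, ce, cg, ch, ci, df, dh, di, ef, eg, eh, fg, fh, fi, gh, gi
  2-simplices (18): abd, abe, adi, aeh, agh, agi, bcd, bci, bef, bfi, cdh, ceg, ceh, cgi, dfh, dfi, efg, fgh

giving chain groups C_0 ≅ Z^9, C_1 ≅ Z^27, C_2 ≅ Z^18.

Boundary ∂_1: C_1 → C_0 sends each edge [p,q] (with p < q) to q − p. For instance
  ∂bf = f − b.
The 9×27 boundary matrix has rank 8 and Smith normal form diag(1,1,1,1,1,1,1,1).

The boundary map ∂_2: C_2 → C_1 maps a triangle to the signed sum of its edges. For instance
  ∂agi = gi − ai + ag,
  ∂bfi = fi − bi + bf.
The 27×18 boundary matrix has rank 18 and Smith normal form diag(1,1,1,1,1,1,1,1,1,1,1,1,1,1,1,1,1,2).

Reading off H_k = ker ∂_k / im ∂_{k+1}:

  H_0: rank C_0 − rank ∂_1 = 9 − 8 = 1, and the invariant factors of ∂_1 are all 1, so H_0 ≅ Z.
  H_1: rank ker ∂_1 − rank ∂_2 = (27 − 8) − 18 = 1, and ∂_2 has invariant factor 2 > 1, so H_1 ≅ Z ⊕ Z_2.
  H_2: rank ker ∂_2 − rank ∂_3 = (18 − 18) − 0 = 0, and there is no ∂_3, so H_2 ≅ 0.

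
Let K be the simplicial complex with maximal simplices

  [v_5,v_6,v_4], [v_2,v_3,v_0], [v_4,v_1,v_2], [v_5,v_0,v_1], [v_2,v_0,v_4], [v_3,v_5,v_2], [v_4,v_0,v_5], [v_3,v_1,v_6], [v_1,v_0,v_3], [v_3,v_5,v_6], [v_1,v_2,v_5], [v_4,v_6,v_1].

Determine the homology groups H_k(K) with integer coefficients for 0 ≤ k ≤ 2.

H_0 ≅ Z,  H_1 ≅ Z/2,  H_2 = 0.

We work with the vertex ordering v_0 < v_1 < v_2 < v_3 < v_4 < v_5 < v_6. The simplices of K, each written with vertices in increasing order, are:

  0-simplices (7): [v_0], [v_1], [v_2], [v_3], [v_4], [v_5], [v_6]
  1-simplices (18): (18 of them)
  2-simplices (12): (12 of them)

Hence C_0 ≅ Z^7, C_1 ≅ Z^18, C_2 ≅ Z^12.

∂_1: C_1 → C_0 is given by ∂[p,q] = [q] − [p]. For instance
  ∂[v_2,v_5] = [v_5] − [v_2].
This gives a 7×18 integer matrix of rank 6; reducing to Smith normal form yields diagonal entries (1,1,1,1,1,1).

Boundary ∂_2: C_2 → C_1 acts by ∂[p,q,r] = [q,r] − [p,r] + [p,q]. For instance
  ∂[v_4,v_5,v_6] = [v_5,v_6] − [v_4,v_6] + [v_4,v_5],
  ∂[v_3,v_5,v_6] = [v_5,v_6] − [v_3,v_6] + [v_3,v_5].
As a 18×12 matrix over Z this has rank 12, with invariant factors (1,1,1,1,1,1,1,1,1,1,1,2).

Computing H_k = (kernel of ∂_k) / (image of ∂_{k+1}):

  H_0: rank C_0 − rank ∂_1 = 7 − 6 = 1, and the invariant factors of ∂_1 are all 1, so H_0 ≅ Z.
  H_1: rank ker ∂_1 − rank ∂_2 = (18 − 6) − 12 = 0, and ∂_2 has invariant factor 2 > 1, so H_1 ≅ Z/2.
  H_2: rank ker ∂_2 − rank ∂_3 = (12 − 12) − 0 = 0, and there is no ∂_3, so H_2 ≅ 0.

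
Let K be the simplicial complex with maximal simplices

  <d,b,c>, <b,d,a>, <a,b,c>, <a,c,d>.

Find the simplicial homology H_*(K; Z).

Order the vertices as a < b < c < d. Listing each simplex with vertices in this order, K has dimension 2 with simplices:

  0-simplices (4): a, b, c, d
  1-simplices (6): ab, ac, ad, bc, bd, cd
  2-simplices (4): abc, abd, acd, bcd

Hence C_0 ≅ Z^4, C_1 ≅ Z^6, C_2 ≅ Z^4.

∂_1: C_1 → C_0 maps an edge to its endpoints' difference, ∂[p,q] = q − p.
The 4×6 boundary matrix has rank 3 and Smith normal form diag(1,1,1).

The boundary map ∂_2: C_2 → C_1 acts by ∂[p,q,r] = [q,r] − [p,r] + [p,q]. For instance
  ∂abc = bc − ac + ab,
  ∂bcd = cd − bd + bc.
The 6×4 boundary matrix has rank 3 and Smith normal form diag(1,1,1).

Computing H_k = (kernel of ∂_k) / (image of ∂_{k+1}):

  H_0: rank C_0 − rank ∂_1 = 4 − 3 = 1, and the invariant factors of ∂_1 are all 1, so H_0 ≅ Z.
  H_1: rank ker ∂_1 − rank ∂_2 = (6 − 3) − 3 = 0, and the invariant factors of ∂_2 are all 1, so H_1 ≅ 0.
  H_2: rank ker ∂_2 − rank ∂_3 = (4 − 3) − 0 = 1, and there is no ∂_3, so H_2 ≅ Z.

As a check, the Euler characteristic is 4 − 6 + 4 = 2, which agrees with 1 − 0 + 1 = 2.

H_0 ≅ Z,  H_1 = 0,  H_2 ≅ Z.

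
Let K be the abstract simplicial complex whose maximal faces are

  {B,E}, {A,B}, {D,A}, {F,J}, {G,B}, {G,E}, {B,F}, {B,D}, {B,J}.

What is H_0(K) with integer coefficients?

H_0 = Z.

Fix the vertex order A < B < D < E < F < G < J and write every simplex with vertices in increasing order. Then dim K = 1 and the simplices of K are:

  0-simplices (7): A, B, D, E, F, G, J
  1-simplices (9): AB, AD, BD, BE, BF, BG, BJ, EG, FJ

Hence C_0 ≅ Z^7, C_1 ≅ Z^9.

Boundary ∂_1: C_1 → C_0 is given by ∂[p,q] = [q] − [p]. For instance
  ∂EG = G − E.
The resulting 7×9 matrix has rank 6, and its Smith normal form has invariant factors (1,1,1,1,1,1).

From H_k ≅ ker(∂_k) / im(∂_{k+1}) we obtain:

  H_0: rank C_0 − rank ∂_1 = 7 − 6 = 1, and the invariant factors of ∂_1 are all 1, so H_0 = Z.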